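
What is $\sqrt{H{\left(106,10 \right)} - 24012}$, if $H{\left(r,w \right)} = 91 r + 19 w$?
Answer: $4 i \sqrt{886} \approx 119.06 i$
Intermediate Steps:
$H{\left(r,w \right)} = 19 w + 91 r$
$\sqrt{H{\left(106,10 \right)} - 24012} = \sqrt{\left(19 \cdot 10 + 91 \cdot 106\right) - 24012} = \sqrt{\left(190 + 9646\right) - 24012} = \sqrt{9836 - 24012} = \sqrt{-14176} = 4 i \sqrt{886}$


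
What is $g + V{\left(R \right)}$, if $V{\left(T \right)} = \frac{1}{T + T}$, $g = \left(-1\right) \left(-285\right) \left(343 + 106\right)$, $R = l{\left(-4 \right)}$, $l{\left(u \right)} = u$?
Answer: $\frac{1023719}{8} \approx 1.2796 \cdot 10^{5}$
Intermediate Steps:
$R = -4$
$g = 127965$ ($g = 285 \cdot 449 = 127965$)
$V{\left(T \right)} = \frac{1}{2 T}$
$g + V{\left(R \right)} = 127965 + \frac{1}{2 \left(-4\right)} = 127965 + \frac{1}{2} \left(- \frac{1}{4}\right) = 127965 - \frac{1}{8} = \frac{1023719}{8}$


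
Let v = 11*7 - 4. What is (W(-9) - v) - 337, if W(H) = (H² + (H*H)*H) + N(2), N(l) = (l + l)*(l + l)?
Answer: -1042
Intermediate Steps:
N(l) = 4*l² (N(l) = (2*l)*(2*l) = 4*l²)
v = 73 (v = 77 - 4 = 73)
W(H) = 16 + H² + H³ (W(H) = (H² + (H*H)*H) + 4*2² = (H² + H²*H) + 4*4 = (H² + H³) + 16 = 16 + H² + H³)
(W(-9) - v) - 337 = ((16 + (-9)² + (-9)³) - 1*73) - 337 = ((16 + 81 - 729) - 73) - 337 = (-632 - 73) - 337 = -705 - 337 = -1042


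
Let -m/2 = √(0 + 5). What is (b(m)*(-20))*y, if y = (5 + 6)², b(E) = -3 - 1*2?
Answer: 12100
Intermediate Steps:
m = -2*√5 (m = -2*√(0 + 5) = -2*√5 ≈ -4.4721)
b(E) = -5 (b(E) = -3 - 2 = -5)
y = 121 (y = 11² = 121)
(b(m)*(-20))*y = -5*(-20)*121 = 100*121 = 12100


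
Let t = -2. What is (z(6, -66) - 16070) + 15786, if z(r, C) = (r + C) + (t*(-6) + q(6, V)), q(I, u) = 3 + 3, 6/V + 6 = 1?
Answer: -326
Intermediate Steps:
V = -6/5 (V = 6/(-6 + 1) = 6/(-5) = 6*(-⅕) = -6/5 ≈ -1.2000)
q(I, u) = 6
z(r, C) = 18 + C + r (z(r, C) = (r + C) + (-2*(-6) + 6) = (C + r) + (12 + 6) = (C + r) + 18 = 18 + C + r)
(z(6, -66) - 16070) + 15786 = ((18 - 66 + 6) - 16070) + 15786 = (-42 - 16070) + 15786 = -16112 + 15786 = -326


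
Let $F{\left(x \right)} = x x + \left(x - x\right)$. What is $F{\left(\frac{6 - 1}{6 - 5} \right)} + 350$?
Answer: $375$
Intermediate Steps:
$F{\left(x \right)} = x^{2}$ ($F{\left(x \right)} = x^{2} + 0 = x^{2}$)
$F{\left(\frac{6 - 1}{6 - 5} \right)} + 350 = \left(\frac{6 - 1}{6 - 5}\right)^{2} + 350 = \left(\frac{5}{1}\right)^{2} + 350 = \left(5 \cdot 1\right)^{2} + 350 = 5^{2} + 350 = 25 + 350 = 375$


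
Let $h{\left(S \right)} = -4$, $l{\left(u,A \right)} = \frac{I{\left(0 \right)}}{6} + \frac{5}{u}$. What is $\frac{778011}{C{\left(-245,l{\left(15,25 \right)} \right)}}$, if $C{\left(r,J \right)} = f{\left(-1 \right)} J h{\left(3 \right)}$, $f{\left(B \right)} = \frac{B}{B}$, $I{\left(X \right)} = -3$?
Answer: $\frac{2334033}{2} \approx 1.167 \cdot 10^{6}$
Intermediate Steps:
$f{\left(B \right)} = 1$
$l{\left(u,A \right)} = - \frac{1}{2} + \frac{5}{u}$ ($l{\left(u,A \right)} = - \frac{3}{6} + \frac{5}{u} = \left(-3\right) \frac{1}{6} + \frac{5}{u} = - \frac{1}{2} + \frac{5}{u}$)
$C{\left(r,J \right)} = - 4 J$ ($C{\left(r,J \right)} = 1 J \left(-4\right) = J \left(-4\right) = - 4 J$)
$\frac{778011}{C{\left(-245,l{\left(15,25 \right)} \right)}} = \frac{778011}{\left(-4\right) \frac{10 - 15}{2 \cdot 15}} = \frac{778011}{\left(-4\right) \frac{1}{2} \cdot \frac{1}{15} \left(10 - 15\right)} = \frac{778011}{\left(-4\right) \frac{1}{2} \cdot \frac{1}{15} \left(-5\right)} = \frac{778011}{\left(-4\right) \left(- \frac{1}{6}\right)} = \frac{778011}{\frac{2}{3}} = 778011 \cdot \frac{3}{2} = \frac{2334033}{2}$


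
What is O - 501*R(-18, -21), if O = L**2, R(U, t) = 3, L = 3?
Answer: -1494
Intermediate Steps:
O = 9 (O = 3**2 = 9)
O - 501*R(-18, -21) = 9 - 501*3 = 9 - 1503 = -1494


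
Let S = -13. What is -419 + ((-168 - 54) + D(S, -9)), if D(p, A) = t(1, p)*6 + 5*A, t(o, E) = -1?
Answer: -692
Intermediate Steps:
D(p, A) = -6 + 5*A (D(p, A) = -1*6 + 5*A = -6 + 5*A)
-419 + ((-168 - 54) + D(S, -9)) = -419 + ((-168 - 54) + (-6 + 5*(-9))) = -419 + (-222 + (-6 - 45)) = -419 + (-222 - 51) = -419 - 273 = -692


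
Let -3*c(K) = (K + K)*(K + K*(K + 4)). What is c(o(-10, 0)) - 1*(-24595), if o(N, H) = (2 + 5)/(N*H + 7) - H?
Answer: 24591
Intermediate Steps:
o(N, H) = -H + 7/(7 + H*N) (o(N, H) = 7/(H*N + 7) - H = 7/(7 + H*N) - H = -H + 7/(7 + H*N))
c(K) = -2*K*(K + K*(4 + K))/3 (c(K) = -(K + K)*(K + K*(K + 4))/3 = -2*K*(K + K*(4 + K))/3)
c(o(-10, 0)) - 1*(-24595) = 2*((7 - 7*0 - 1*(-10)*0**2)/(7 + 0*(-10)))**2*(-5 - (7 - 7*0 - 1*(-10)*0**2)/(7 + 0*(-10)))/3 - 1*(-24595) = 2*((7 + 0 - 1*(-10)*0)/(7 + 0))**2*(-5 - (7 + 0 - 1*(-10)*0)/(7 + 0))/3 + 24595 = 2*((7 + 0 + 0)/7)**2*(-5 - (7 + 0 + 0)/7)/3 + 24595 = 2*((1/7)*7)**2*(-5 - 7/7)/3 + 24595 = (2/3)*1**2*(-5 - 1*1) + 24595 = (2/3)*1*(-5 - 1) + 24595 = (2/3)*1*(-6) + 24595 = -4 + 24595 = 24591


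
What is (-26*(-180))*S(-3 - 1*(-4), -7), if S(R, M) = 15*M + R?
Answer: -486720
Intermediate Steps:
S(R, M) = R + 15*M
(-26*(-180))*S(-3 - 1*(-4), -7) = (-26*(-180))*((-3 - 1*(-4)) + 15*(-7)) = 4680*((-3 + 4) - 105) = 4680*(1 - 105) = 4680*(-104) = -486720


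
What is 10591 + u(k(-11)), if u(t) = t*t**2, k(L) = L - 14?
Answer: -5034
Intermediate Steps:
k(L) = -14 + L
u(t) = t**3
10591 + u(k(-11)) = 10591 + (-14 - 11)**3 = 10591 + (-25)**3 = 10591 - 15625 = -5034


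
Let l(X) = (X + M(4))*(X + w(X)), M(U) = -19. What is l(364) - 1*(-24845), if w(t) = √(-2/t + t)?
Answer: 150425 + 345*√12056954/182 ≈ 1.5701e+5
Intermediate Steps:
w(t) = √(t - 2/t)
l(X) = (-19 + X)*(X + √(X - 2/X)) (l(X) = (X - 19)*(X + √(X - 2/X)) = (-19 + X)*(X + √(X - 2/X)))
l(364) - 1*(-24845) = (364² - 19*364 - 19*√(364 - 2/364) + 364*√(364 - 2/364)) - 1*(-24845) = (132496 - 6916 - 19*√(364 - 2*1/364) + 364*√(364 - 2*1/364)) + 24845 = (132496 - 6916 - 19*√(364 - 1/182) + 364*√(364 - 1/182)) + 24845 = (132496 - 6916 - 19*√12056954/182 + 364*√(66247/182)) + 24845 = (132496 - 6916 - 19*√12056954/182 + 364*(√12056954/182)) + 24845 = (132496 - 6916 - 19*√12056954/182 + 2*√12056954) + 24845 = (125580 + 345*√12056954/182) + 24845 = 150425 + 345*√12056954/182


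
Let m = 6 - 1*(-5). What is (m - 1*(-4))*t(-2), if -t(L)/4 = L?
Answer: 120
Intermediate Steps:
t(L) = -4*L
m = 11 (m = 6 + 5 = 11)
(m - 1*(-4))*t(-2) = (11 - 1*(-4))*(-4*(-2)) = (11 + 4)*8 = 15*8 = 120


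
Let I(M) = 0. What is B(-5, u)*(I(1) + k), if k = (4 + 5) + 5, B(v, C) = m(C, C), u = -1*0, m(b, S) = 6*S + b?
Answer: 0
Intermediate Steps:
m(b, S) = b + 6*S
u = 0
B(v, C) = 7*C (B(v, C) = C + 6*C = 7*C)
k = 14 (k = 9 + 5 = 14)
B(-5, u)*(I(1) + k) = (7*0)*(0 + 14) = 0*14 = 0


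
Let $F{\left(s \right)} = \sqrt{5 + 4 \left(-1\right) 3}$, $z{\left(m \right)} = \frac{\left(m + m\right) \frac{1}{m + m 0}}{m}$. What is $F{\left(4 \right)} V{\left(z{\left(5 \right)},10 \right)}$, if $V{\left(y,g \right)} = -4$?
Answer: $- 4 i \sqrt{7} \approx - 10.583 i$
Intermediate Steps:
$z{\left(m \right)} = \frac{2}{m}$ ($z{\left(m \right)} = \frac{2 m \frac{1}{m + 0}}{m} = \frac{2 m \frac{1}{m}}{m} = \frac{2}{m}$)
$F{\left(s \right)} = i \sqrt{7}$ ($F{\left(s \right)} = \sqrt{5 - 12} = \sqrt{-7} = i \sqrt{7}$)
$F{\left(4 \right)} V{\left(z{\left(5 \right)},10 \right)} = i \sqrt{7} \left(-4\right) = - 4 i \sqrt{7}$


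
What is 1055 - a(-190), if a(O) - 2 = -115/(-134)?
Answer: 140987/134 ≈ 1052.1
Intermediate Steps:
a(O) = 383/134 (a(O) = 2 - 115/(-134) = 2 - 115*(-1/134) = 2 + 115/134 = 383/134)
1055 - a(-190) = 1055 - 1*383/134 = 1055 - 383/134 = 140987/134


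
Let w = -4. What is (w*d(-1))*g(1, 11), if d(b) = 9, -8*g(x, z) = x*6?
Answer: 27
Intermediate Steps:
g(x, z) = -3*x/4 (g(x, z) = -x*6/8 = -3*x/4)
(w*d(-1))*g(1, 11) = (-4*9)*(-¾*1) = -36*(-¾) = 27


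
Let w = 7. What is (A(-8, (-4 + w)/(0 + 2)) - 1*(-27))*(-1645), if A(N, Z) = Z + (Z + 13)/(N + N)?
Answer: -1452535/32 ≈ -45392.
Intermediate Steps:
A(N, Z) = Z + (13 + Z)/(2*N) (A(N, Z) = Z + (13 + Z)/((2*N)) = Z + (13 + Z)*(1/(2*N)) = Z + (13 + Z)/(2*N))
(A(-8, (-4 + w)/(0 + 2)) - 1*(-27))*(-1645) = ((1/2)*(13 + (-4 + 7)/(0 + 2) + 2*(-8)*((-4 + 7)/(0 + 2)))/(-8) - 1*(-27))*(-1645) = ((1/2)*(-1/8)*(13 + 3/2 + 2*(-8)*(3/2)) + 27)*(-1645) = ((1/2)*(-1/8)*(13 + 3/2 - 24) + 27)*(-1645) = ((1/2)*(-1/8)*(-19/2) + 27)*(-1645) = (19/32 + 27)*(-1645) = (883/32)*(-1645) = -1452535/32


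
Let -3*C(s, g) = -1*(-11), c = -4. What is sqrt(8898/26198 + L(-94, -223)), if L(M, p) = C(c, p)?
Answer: I*sqrt(5137768374)/39297 ≈ 1.824*I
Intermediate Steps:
C(s, g) = -11/3 (C(s, g) = -(-1)*(-11)/3 = -1/3*11 = -11/3)
L(M, p) = -11/3
sqrt(8898/26198 + L(-94, -223)) = sqrt(8898/26198 - 11/3) = sqrt(8898*(1/26198) - 11/3) = sqrt(4449/13099 - 11/3) = sqrt(-130742/39297) = I*sqrt(5137768374)/39297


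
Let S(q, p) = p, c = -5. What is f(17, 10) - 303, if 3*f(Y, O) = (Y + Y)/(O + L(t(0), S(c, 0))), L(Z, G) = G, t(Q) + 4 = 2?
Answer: -4528/15 ≈ -301.87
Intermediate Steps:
t(Q) = -2 (t(Q) = -4 + 2 = -2)
f(Y, O) = 2*Y/(3*O) (f(Y, O) = ((Y + Y)/(O + 0))/3 = ((2*Y)/O)/3 = (2*Y/O)/3 = 2*Y/(3*O))
f(17, 10) - 303 = (⅔)*17/10 - 303 = (⅔)*17*(⅒) - 303 = 17/15 - 303 = -4528/15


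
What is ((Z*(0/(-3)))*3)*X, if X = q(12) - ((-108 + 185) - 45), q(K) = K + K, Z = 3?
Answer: 0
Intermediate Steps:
q(K) = 2*K
X = -8 (X = 2*12 - ((-108 + 185) - 45) = 24 - (77 - 45) = 24 - 1*32 = 24 - 32 = -8)
((Z*(0/(-3)))*3)*X = ((3*(0/(-3)))*3)*(-8) = ((3*(0*(-⅓)))*3)*(-8) = ((3*0)*3)*(-8) = (0*3)*(-8) = 0*(-8) = 0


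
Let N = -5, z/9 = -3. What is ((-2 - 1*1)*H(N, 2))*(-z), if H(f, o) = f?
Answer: 405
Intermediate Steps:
z = -27 (z = 9*(-3) = -27)
((-2 - 1*1)*H(N, 2))*(-z) = ((-2 - 1*1)*(-5))*(-1*(-27)) = ((-2 - 1)*(-5))*27 = -3*(-5)*27 = 15*27 = 405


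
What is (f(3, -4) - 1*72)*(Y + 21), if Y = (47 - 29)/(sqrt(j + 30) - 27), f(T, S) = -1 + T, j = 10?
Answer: -978810/689 + 2520*sqrt(10)/689 ≈ -1409.1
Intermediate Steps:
Y = 18/(-27 + 2*sqrt(10)) (Y = (47 - 29)/(sqrt(10 + 30) - 27) = 18/(sqrt(40) - 27) = 18/(2*sqrt(10) - 27) = 18/(-27 + 2*sqrt(10)) ≈ -0.87060)
(f(3, -4) - 1*72)*(Y + 21) = ((-1 + 3) - 1*72)*((-486/689 - 36*sqrt(10)/689) + 21) = (2 - 72)*(13983/689 - 36*sqrt(10)/689) = -70*(13983/689 - 36*sqrt(10)/689) = -978810/689 + 2520*sqrt(10)/689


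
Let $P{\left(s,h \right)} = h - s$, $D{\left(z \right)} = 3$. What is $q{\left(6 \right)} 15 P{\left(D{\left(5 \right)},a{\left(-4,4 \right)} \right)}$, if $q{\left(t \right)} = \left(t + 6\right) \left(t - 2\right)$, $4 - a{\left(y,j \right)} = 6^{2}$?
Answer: $-25200$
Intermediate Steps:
$a{\left(y,j \right)} = -32$ ($a{\left(y,j \right)} = 4 - 6^{2} = 4 - 36 = -32$)
$q{\left(t \right)} = \left(-2 + t\right) \left(6 + t\right)$ ($q{\left(t \right)} = \left(6 + t\right) \left(-2 + t\right) = \left(-2 + t\right) \left(6 + t\right)$)
$q{\left(6 \right)} 15 P{\left(D{\left(5 \right)},a{\left(-4,4 \right)} \right)} = \left(-12 + 6^{2} + 4 \cdot 6\right) 15 \left(-32 - 3\right) = \left(-12 + 36 + 24\right) 15 \left(-32 - 3\right) = 48 \cdot 15 \left(-35\right) = 720 \left(-35\right) = -25200$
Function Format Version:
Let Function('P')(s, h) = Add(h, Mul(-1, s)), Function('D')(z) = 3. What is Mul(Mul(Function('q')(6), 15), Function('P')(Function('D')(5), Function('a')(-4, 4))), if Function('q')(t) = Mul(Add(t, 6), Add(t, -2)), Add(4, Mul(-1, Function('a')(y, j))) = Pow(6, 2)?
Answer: -25200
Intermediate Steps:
Function('a')(y, j) = -32 (Function('a')(y, j) = Add(4, Mul(-1, Pow(6, 2))) = Add(4, Mul(-1, 36)) = Add(4, -36) = -32)
Function('q')(t) = Mul(Add(-2, t), Add(6, t)) (Function('q')(t) = Mul(Add(6, t), Add(-2, t)) = Mul(Add(-2, t), Add(6, t)))
Mul(Mul(Function('q')(6), 15), Function('P')(Function('D')(5), Function('a')(-4, 4))) = Mul(Mul(Add(-12, Pow(6, 2), Mul(4, 6)), 15), Add(-32, Mul(-1, 3))) = Mul(Mul(Add(-12, 36, 24), 15), Add(-32, -3)) = Mul(Mul(48, 15), -35) = Mul(720, -35) = -25200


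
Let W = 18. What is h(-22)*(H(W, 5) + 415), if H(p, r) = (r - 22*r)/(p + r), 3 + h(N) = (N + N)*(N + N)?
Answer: 18247520/23 ≈ 7.9337e+5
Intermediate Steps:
h(N) = -3 + 4*N**2 (h(N) = -3 + (N + N)*(N + N) = -3 + (2*N)*(2*N) = -3 + 4*N**2)
H(p, r) = -21*r/(p + r) (H(p, r) = (-21*r)/(p + r) = -21*r/(p + r))
h(-22)*(H(W, 5) + 415) = (-3 + 4*(-22)**2)*(-21*5/(18 + 5) + 415) = (-3 + 4*484)*(-21*5/23 + 415) = (-3 + 1936)*(-21*5*1/23 + 415) = 1933*(-105/23 + 415) = 1933*(9440/23) = 18247520/23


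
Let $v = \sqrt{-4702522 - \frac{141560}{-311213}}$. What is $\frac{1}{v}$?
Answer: $- \frac{i \sqrt{50606201998344482}}{487828612542} \approx - 0.00046114 i$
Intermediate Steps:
$v = \frac{3 i \sqrt{50606201998344482}}{311213}$ ($v = \sqrt{-4702522 - - \frac{141560}{311213}} = \sqrt{-4702522 + \frac{141560}{311213}} = \sqrt{- \frac{1463485837626}{311213}} = \frac{3 i \sqrt{50606201998344482}}{311213} \approx 2168.5 i$)
$\frac{1}{v} = \frac{1}{\frac{3}{311213} i \sqrt{50606201998344482}} = - \frac{i \sqrt{50606201998344482}}{487828612542}$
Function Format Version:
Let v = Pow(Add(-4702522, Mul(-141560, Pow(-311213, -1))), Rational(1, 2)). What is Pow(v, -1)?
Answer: Mul(Rational(-1, 487828612542), I, Pow(50606201998344482, Rational(1, 2))) ≈ Mul(-0.00046114, I)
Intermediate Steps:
v = Mul(Rational(3, 311213), I, Pow(50606201998344482, Rational(1, 2))) (v = Pow(Add(-4702522, Mul(-141560, Rational(-1, 311213))), Rational(1, 2)) = Pow(Add(-4702522, Rational(141560, 311213)), Rational(1, 2)) = Pow(Rational(-1463485837626, 311213), Rational(1, 2)) = Mul(Rational(3, 311213), I, Pow(50606201998344482, Rational(1, 2))) ≈ Mul(2168.5, I))
Pow(v, -1) = Pow(Mul(Rational(3, 311213), I, Pow(50606201998344482, Rational(1, 2))), -1) = Mul(Rational(-1, 487828612542), I, Pow(50606201998344482, Rational(1, 2)))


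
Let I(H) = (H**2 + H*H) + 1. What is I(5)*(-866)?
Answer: -44166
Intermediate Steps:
I(H) = 1 + 2*H**2 (I(H) = (H**2 + H**2) + 1 = 2*H**2 + 1 = 1 + 2*H**2)
I(5)*(-866) = (1 + 2*5**2)*(-866) = (1 + 2*25)*(-866) = (1 + 50)*(-866) = 51*(-866) = -44166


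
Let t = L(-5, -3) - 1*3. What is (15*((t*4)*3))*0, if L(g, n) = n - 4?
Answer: 0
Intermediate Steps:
L(g, n) = -4 + n
t = -10 (t = (-4 - 3) - 1*3 = -7 - 3 = -10)
(15*((t*4)*3))*0 = (15*(-10*4*3))*0 = (15*(-40*3))*0 = (15*(-120))*0 = -1800*0 = 0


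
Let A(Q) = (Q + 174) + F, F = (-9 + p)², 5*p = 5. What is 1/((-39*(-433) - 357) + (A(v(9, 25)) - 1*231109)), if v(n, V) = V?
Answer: -1/214316 ≈ -4.6660e-6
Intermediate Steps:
p = 1 (p = (⅕)*5 = 1)
F = 64 (F = (-9 + 1)² = (-8)² = 64)
A(Q) = 238 + Q (A(Q) = (Q + 174) + 64 = (174 + Q) + 64 = 238 + Q)
1/((-39*(-433) - 357) + (A(v(9, 25)) - 1*231109)) = 1/((-39*(-433) - 357) + ((238 + 25) - 1*231109)) = 1/((16887 - 357) + (263 - 231109)) = 1/(16530 - 230846) = 1/(-214316) = -1/214316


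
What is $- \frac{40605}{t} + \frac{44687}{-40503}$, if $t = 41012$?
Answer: $- \frac{3477327559}{1661109036} \approx -2.0934$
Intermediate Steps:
$- \frac{40605}{t} + \frac{44687}{-40503} = - \frac{40605}{41012} + \frac{44687}{-40503} = \left(-40605\right) \frac{1}{41012} + 44687 \left(- \frac{1}{40503}\right) = - \frac{40605}{41012} - \frac{44687}{40503} = - \frac{3477327559}{1661109036}$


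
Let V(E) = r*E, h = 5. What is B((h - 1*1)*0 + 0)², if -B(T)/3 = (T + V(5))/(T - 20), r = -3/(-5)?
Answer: 81/400 ≈ 0.20250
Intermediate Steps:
r = ⅗ (r = -3*(-⅕) = ⅗ ≈ 0.60000)
V(E) = 3*E/5
B(T) = -3*(3 + T)/(-20 + T) (B(T) = -3*(T + (⅗)*5)/(T - 20) = -3*(T + 3)/(-20 + T) = -3*(3 + T)/(-20 + T))
B((h - 1*1)*0 + 0)² = (3*(-3 - ((5 - 1*1)*0 + 0))/(-20 + ((5 - 1*1)*0 + 0)))² = (3*(-3 - ((5 - 1)*0 + 0))/(-20 + ((5 - 1)*0 + 0)))² = (3*(-3 - (4*0 + 0))/(-20 + (4*0 + 0)))² = (3*(-3 - (0 + 0))/(-20 + (0 + 0)))² = (3*(-3 - 1*0)/(-20 + 0))² = (3*(-3 + 0)/(-20))² = (3*(-1/20)*(-3))² = (9/20)² = 81/400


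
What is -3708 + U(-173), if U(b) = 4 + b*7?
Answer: -4915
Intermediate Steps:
U(b) = 4 + 7*b
-3708 + U(-173) = -3708 + (4 + 7*(-173)) = -3708 + (4 - 1211) = -3708 - 1207 = -4915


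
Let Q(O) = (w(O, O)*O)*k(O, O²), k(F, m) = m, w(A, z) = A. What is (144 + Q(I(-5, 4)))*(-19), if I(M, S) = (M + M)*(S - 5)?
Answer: -192736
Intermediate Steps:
I(M, S) = 2*M*(-5 + S) (I(M, S) = (2*M)*(-5 + S) = 2*M*(-5 + S))
Q(O) = O⁴ (Q(O) = (O*O)*O² = O²*O² = O⁴)
(144 + Q(I(-5, 4)))*(-19) = (144 + (2*(-5)*(-5 + 4))⁴)*(-19) = (144 + (2*(-5)*(-1))⁴)*(-19) = (144 + 10⁴)*(-19) = (144 + 10000)*(-19) = 10144*(-19) = -192736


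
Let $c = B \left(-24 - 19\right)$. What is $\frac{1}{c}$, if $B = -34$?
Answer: $\frac{1}{1462} \approx 0.00068399$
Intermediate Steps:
$c = 1462$ ($c = - 34 \left(-24 - 19\right) = \left(-34\right) \left(-43\right) = 1462$)
$\frac{1}{c} = \frac{1}{1462}$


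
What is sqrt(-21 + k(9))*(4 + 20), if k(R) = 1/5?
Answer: 48*I*sqrt(130)/5 ≈ 109.46*I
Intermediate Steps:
k(R) = 1/5
sqrt(-21 + k(9))*(4 + 20) = sqrt(-21 + 1/5)*(4 + 20) = sqrt(-104/5)*24 = (2*I*sqrt(130)/5)*24 = 48*I*sqrt(130)/5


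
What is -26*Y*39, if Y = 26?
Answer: -26364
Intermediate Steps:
-26*Y*39 = -26*26*39 = -676*39 = -26364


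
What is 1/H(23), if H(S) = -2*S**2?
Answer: -1/1058 ≈ -0.00094518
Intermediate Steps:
1/H(23) = 1/(-2*23**2) = 1/(-2*529) = 1/(-1058) = -1/1058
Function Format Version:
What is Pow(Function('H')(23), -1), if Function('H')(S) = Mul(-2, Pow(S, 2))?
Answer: Rational(-1, 1058) ≈ -0.00094518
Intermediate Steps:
Pow(Function('H')(23), -1) = Pow(Mul(-2, Pow(23, 2)), -1) = Pow(Mul(-2, 529), -1) = Pow(-1058, -1) = Rational(-1, 1058)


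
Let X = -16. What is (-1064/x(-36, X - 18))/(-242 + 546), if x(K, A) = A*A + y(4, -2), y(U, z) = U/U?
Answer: -7/2314 ≈ -0.0030251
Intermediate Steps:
y(U, z) = 1
x(K, A) = 1 + A² (x(K, A) = A*A + 1 = A² + 1 = 1 + A²)
(-1064/x(-36, X - 18))/(-242 + 546) = (-1064/(1 + (-16 - 18)²))/(-242 + 546) = -1064/(1 + (-34)²)/304 = -1064/(1 + 1156)*(1/304) = -1064/1157*(1/304) = -1064*1/1157*(1/304) = -1064/1157*1/304 = -7/2314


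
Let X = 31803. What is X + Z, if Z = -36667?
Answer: -4864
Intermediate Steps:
X + Z = 31803 - 36667 = -4864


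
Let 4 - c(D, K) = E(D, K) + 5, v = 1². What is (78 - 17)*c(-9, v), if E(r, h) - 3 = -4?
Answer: 0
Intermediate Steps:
E(r, h) = -1 (E(r, h) = 3 - 4 = -1)
v = 1
c(D, K) = 0 (c(D, K) = 4 - (-1 + 5) = 4 - 1*4 = 4 - 4 = 0)
(78 - 17)*c(-9, v) = (78 - 17)*0 = 61*0 = 0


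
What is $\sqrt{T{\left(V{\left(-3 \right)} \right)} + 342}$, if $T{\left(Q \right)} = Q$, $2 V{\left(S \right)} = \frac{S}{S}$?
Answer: $\frac{\sqrt{1370}}{2} \approx 18.507$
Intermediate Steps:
$V{\left(S \right)} = \frac{1}{2}$ ($V{\left(S \right)} = \frac{S \frac{1}{S}}{2} = \frac{1}{2} \cdot 1 = \frac{1}{2}$)
$\sqrt{T{\left(V{\left(-3 \right)} \right)} + 342} = \sqrt{\frac{1}{2} + 342} = \sqrt{\frac{685}{2}} = \frac{\sqrt{1370}}{2}$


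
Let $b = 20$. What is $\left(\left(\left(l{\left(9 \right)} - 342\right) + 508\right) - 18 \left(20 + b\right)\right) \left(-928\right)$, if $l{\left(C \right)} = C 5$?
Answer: $472352$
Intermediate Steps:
$l{\left(C \right)} = 5 C$
$\left(\left(\left(l{\left(9 \right)} - 342\right) + 508\right) - 18 \left(20 + b\right)\right) \left(-928\right) = \left(\left(\left(5 \cdot 9 - 342\right) + 508\right) - 18 \left(20 + 20\right)\right) \left(-928\right) = \left(\left(\left(45 - 342\right) + 508\right) - 720\right) \left(-928\right) = \left(\left(-297 + 508\right) - 720\right) \left(-928\right) = \left(211 - 720\right) \left(-928\right) = \left(-509\right) \left(-928\right) = 472352$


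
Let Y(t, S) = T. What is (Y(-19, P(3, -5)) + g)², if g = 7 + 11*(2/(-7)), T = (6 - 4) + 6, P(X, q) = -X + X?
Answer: 6889/49 ≈ 140.59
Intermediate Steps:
P(X, q) = 0
T = 8 (T = 2 + 6 = 8)
Y(t, S) = 8
g = 27/7 (g = 7 + 11*(2*(-⅐)) = 7 + 11*(-2/7) = 7 - 22/7 = 27/7 ≈ 3.8571)
(Y(-19, P(3, -5)) + g)² = (8 + 27/7)² = (83/7)² = 6889/49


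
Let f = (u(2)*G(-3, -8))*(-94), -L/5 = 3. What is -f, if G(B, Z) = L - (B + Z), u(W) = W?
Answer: -752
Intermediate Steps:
L = -15 (L = -5*3 = -15)
G(B, Z) = -15 - B - Z (G(B, Z) = -15 - (B + Z) = -15 + (-B - Z) = -15 - B - Z)
f = 752 (f = (2*(-15 - 1*(-3) - 1*(-8)))*(-94) = (2*(-15 + 3 + 8))*(-94) = (2*(-4))*(-94) = -8*(-94) = 752)
-f = -1*752 = -752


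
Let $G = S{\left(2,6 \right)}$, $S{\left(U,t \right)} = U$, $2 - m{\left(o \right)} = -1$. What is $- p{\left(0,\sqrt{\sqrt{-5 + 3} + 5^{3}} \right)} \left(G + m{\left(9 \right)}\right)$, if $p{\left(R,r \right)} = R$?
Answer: $0$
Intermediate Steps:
$m{\left(o \right)} = 3$ ($m{\left(o \right)} = 2 - -1 = 2 + 1 = 3$)
$G = 2$
$- p{\left(0,\sqrt{\sqrt{-5 + 3} + 5^{3}} \right)} \left(G + m{\left(9 \right)}\right) = - 0 \left(2 + 3\right) = - 0 \cdot 5 = \left(-1\right) 0 = 0$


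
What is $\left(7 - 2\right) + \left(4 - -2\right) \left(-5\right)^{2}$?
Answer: $155$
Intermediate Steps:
$\left(7 - 2\right) + \left(4 - -2\right) \left(-5\right)^{2} = 5 + \left(4 + 2\right) 25 = 5 + 6 \cdot 25 = 5 + 150 = 155$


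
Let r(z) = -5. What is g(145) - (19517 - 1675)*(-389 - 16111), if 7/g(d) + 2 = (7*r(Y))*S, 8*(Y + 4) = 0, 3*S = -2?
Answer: 18841152021/64 ≈ 2.9439e+8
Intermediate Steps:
S = -2/3 (S = (1/3)*(-2) = -2/3 ≈ -0.66667)
Y = -4 (Y = -4 + (1/8)*0 = -4 + 0 = -4)
g(d) = 21/64 (g(d) = 7/(-2 + (7*(-5))*(-2/3)) = 7/(-2 - 35*(-2/3)) = 7/(-2 + 70/3) = 7/(64/3) = 7*(3/64) = 21/64)
g(145) - (19517 - 1675)*(-389 - 16111) = 21/64 - (19517 - 1675)*(-389 - 16111) = 21/64 - 17842*(-16500) = 21/64 - 1*(-294393000) = 21/64 + 294393000 = 18841152021/64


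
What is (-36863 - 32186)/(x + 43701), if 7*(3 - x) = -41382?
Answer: -483343/347310 ≈ -1.3917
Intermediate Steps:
x = 41403/7 (x = 3 - ⅐*(-41382) = 3 + 41382/7 = 41403/7 ≈ 5914.7)
(-36863 - 32186)/(x + 43701) = (-36863 - 32186)/(41403/7 + 43701) = -69049/347310/7 = -69049*7/347310 = -483343/347310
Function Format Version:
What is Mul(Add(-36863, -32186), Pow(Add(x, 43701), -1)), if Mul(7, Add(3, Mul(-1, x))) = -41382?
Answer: Rational(-483343, 347310) ≈ -1.3917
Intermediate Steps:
x = Rational(41403, 7) (x = Add(3, Mul(Rational(-1, 7), -41382)) = Add(3, Rational(41382, 7)) = Rational(41403, 7) ≈ 5914.7)
Mul(Add(-36863, -32186), Pow(Add(x, 43701), -1)) = Mul(Add(-36863, -32186), Pow(Add(Rational(41403, 7), 43701), -1)) = Mul(-69049, Pow(Rational(347310, 7), -1)) = Mul(-69049, Rational(7, 347310)) = Rational(-483343, 347310)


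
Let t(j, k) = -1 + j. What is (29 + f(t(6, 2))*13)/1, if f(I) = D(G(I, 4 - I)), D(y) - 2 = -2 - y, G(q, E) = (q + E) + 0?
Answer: -23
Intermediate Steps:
G(q, E) = E + q (G(q, E) = (E + q) + 0 = E + q)
D(y) = -y (D(y) = 2 + (-2 - y) = -y)
f(I) = -4 (f(I) = -((4 - I) + I) = -1*4 = -4)
(29 + f(t(6, 2))*13)/1 = (29 - 4*13)/1 = (29 - 52)*1 = -23*1 = -23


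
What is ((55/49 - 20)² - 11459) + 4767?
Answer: -15211867/2401 ≈ -6335.6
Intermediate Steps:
((55/49 - 20)² - 11459) + 4767 = ((-925/49)² - 11459) + 4767 = (855625/2401 - 11459) + 4767 = -26657434/2401 + 4767 = -15211867/2401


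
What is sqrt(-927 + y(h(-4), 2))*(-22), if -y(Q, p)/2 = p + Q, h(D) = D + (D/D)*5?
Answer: -22*I*sqrt(933) ≈ -671.99*I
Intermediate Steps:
h(D) = 5 + D (h(D) = D + 1*5 = D + 5 = 5 + D)
y(Q, p) = -2*Q - 2*p (y(Q, p) = -2*(p + Q) = -2*(Q + p) = -2*Q - 2*p)
sqrt(-927 + y(h(-4), 2))*(-22) = sqrt(-927 + (-2*(5 - 4) - 2*2))*(-22) = sqrt(-927 + (-2*1 - 4))*(-22) = sqrt(-927 + (-2 - 4))*(-22) = sqrt(-927 - 6)*(-22) = sqrt(-933)*(-22) = (I*sqrt(933))*(-22) = -22*I*sqrt(933)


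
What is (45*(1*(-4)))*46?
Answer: -8280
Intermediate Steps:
(45*(1*(-4)))*46 = (45*(-4))*46 = -180*46 = -8280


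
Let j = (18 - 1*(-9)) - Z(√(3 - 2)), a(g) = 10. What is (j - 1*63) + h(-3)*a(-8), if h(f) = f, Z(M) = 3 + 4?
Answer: -73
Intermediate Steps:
Z(M) = 7
j = 20 (j = (18 - 1*(-9)) - 1*7 = (18 + 9) - 7 = 27 - 7 = 20)
(j - 1*63) + h(-3)*a(-8) = (20 - 1*63) - 3*10 = (20 - 63) - 30 = -43 - 30 = -73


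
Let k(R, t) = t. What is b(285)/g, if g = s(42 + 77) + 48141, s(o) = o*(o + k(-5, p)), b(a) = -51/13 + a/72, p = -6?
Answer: 11/19215456 ≈ 5.7246e-7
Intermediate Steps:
b(a) = -51/13 + a/72 (b(a) = -51*1/13 + a*(1/72) = -51/13 + a/72)
s(o) = o*(-6 + o) (s(o) = o*(o - 6) = o*(-6 + o))
g = 61588 (g = (42 + 77)*(-6 + (42 + 77)) + 48141 = 119*(-6 + 119) + 48141 = 119*113 + 48141 = 13447 + 48141 = 61588)
b(285)/g = (-51/13 + (1/72)*285)/61588 = (-51/13 + 95/24)*(1/61588) = (11/312)*(1/61588) = 11/19215456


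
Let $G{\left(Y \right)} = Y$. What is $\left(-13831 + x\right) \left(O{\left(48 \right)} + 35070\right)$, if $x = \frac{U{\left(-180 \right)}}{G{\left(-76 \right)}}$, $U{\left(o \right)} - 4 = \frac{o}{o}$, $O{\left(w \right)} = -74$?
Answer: $- \frac{9196607589}{19} \approx -4.8403 \cdot 10^{8}$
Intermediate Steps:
$U{\left(o \right)} = 5$ ($U{\left(o \right)} = 4 + \frac{o}{o} = 4 + 1 = 5$)
$x = - \frac{5}{76}$ ($x = \frac{5}{-76} = 5 \left(- \frac{1}{76}\right) = - \frac{5}{76} \approx -0.065789$)
$\left(-13831 + x\right) \left(O{\left(48 \right)} + 35070\right) = \left(-13831 - \frac{5}{76}\right) \left(-74 + 35070\right) = \left(- \frac{1051161}{76}\right) 34996 = - \frac{9196607589}{19}$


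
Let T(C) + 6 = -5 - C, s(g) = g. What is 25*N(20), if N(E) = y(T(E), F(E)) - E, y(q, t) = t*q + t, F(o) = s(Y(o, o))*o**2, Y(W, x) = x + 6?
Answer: -7800500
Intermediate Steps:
Y(W, x) = 6 + x
F(o) = o**2*(6 + o) (F(o) = (6 + o)*o**2 = o**2*(6 + o))
T(C) = -11 - C (T(C) = -6 + (-5 - C) = -11 - C)
y(q, t) = t + q*t (y(q, t) = q*t + t = t + q*t)
N(E) = -E + E**2*(-10 - E)*(6 + E) (N(E) = (E**2*(6 + E))*(1 + (-11 - E)) - E = (E**2*(6 + E))*(-10 - E) - E = E**2*(-10 - E)*(6 + E) - E = -E + E**2*(-10 - E)*(6 + E))
25*N(20) = 25*(20*(-1 - 1*20*(6 + 20)*(10 + 20))) = 25*(20*(-1 - 1*20*26*30)) = 25*(20*(-1 - 15600)) = 25*(20*(-15601)) = 25*(-312020) = -7800500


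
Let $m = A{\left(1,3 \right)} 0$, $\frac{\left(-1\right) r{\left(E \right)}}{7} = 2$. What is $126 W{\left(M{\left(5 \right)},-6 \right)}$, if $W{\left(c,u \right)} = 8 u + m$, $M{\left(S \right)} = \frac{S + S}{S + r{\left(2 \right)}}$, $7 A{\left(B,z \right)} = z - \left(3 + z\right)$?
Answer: $-6048$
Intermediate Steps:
$r{\left(E \right)} = -14$ ($r{\left(E \right)} = \left(-7\right) 2 = -14$)
$A{\left(B,z \right)} = - \frac{3}{7}$ ($A{\left(B,z \right)} = \frac{z - \left(3 + z\right)}{7} = \frac{1}{7} \left(-3\right) = - \frac{3}{7}$)
$m = 0$ ($m = \left(- \frac{3}{7}\right) 0 = 0$)
$M{\left(S \right)} = \frac{2 S}{-14 + S}$ ($M{\left(S \right)} = \frac{S + S}{S - 14} = \frac{2 S}{-14 + S}$)
$W{\left(c,u \right)} = 8 u$ ($W{\left(c,u \right)} = 8 u + 0 = 8 u$)
$126 W{\left(M{\left(5 \right)},-6 \right)} = 126 \cdot 8 \left(-6\right) = 126 \left(-48\right) = -6048$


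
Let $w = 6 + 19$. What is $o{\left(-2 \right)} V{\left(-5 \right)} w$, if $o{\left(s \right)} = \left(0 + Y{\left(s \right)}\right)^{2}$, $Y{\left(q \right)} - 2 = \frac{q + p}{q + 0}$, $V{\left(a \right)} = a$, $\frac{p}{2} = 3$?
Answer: $0$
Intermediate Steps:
$p = 6$ ($p = 2 \cdot 3 = 6$)
$w = 25$
$Y{\left(q \right)} = 2 + \frac{6 + q}{q}$ ($Y{\left(q \right)} = 2 + \frac{q + 6}{q + 0} = 2 + \frac{6 + q}{q}$)
$o{\left(s \right)} = \left(3 + \frac{6}{s}\right)^{2}$ ($o{\left(s \right)} = \left(0 + \left(3 + \frac{6}{s}\right)\right)^{2} = \left(3 + \frac{6}{s}\right)^{2}$)
$o{\left(-2 \right)} V{\left(-5 \right)} w = \frac{9 \left(2 - 2\right)^{2}}{4} \left(-5\right) 25 = 9 \cdot \frac{1}{4} \cdot 0^{2} \left(-5\right) 25 = 9 \cdot \frac{1}{4} \cdot 0 \left(-5\right) 25 = 0 \left(-5\right) 25 = 0 \cdot 25 = 0$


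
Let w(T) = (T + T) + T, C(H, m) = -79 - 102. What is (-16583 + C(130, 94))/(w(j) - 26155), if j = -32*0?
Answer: 16764/26155 ≈ 0.64095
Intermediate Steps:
C(H, m) = -181
j = 0
w(T) = 3*T (w(T) = 2*T + T = 3*T)
(-16583 + C(130, 94))/(w(j) - 26155) = (-16583 - 181)/(3*0 - 26155) = -16764/(0 - 26155) = -16764/(-26155) = -16764*(-1/26155) = 16764/26155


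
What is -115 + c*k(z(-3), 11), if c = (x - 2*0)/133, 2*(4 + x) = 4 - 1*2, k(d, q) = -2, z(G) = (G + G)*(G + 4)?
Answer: -15289/133 ≈ -114.95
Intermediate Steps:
z(G) = 2*G*(4 + G) (z(G) = (2*G)*(4 + G) = 2*G*(4 + G))
x = -3 (x = -4 + (4 - 1*2)/2 = -4 + (4 - 2)/2 = -4 + (1/2)*2 = -4 + 1 = -3)
c = -3/133 (c = (-3 - 2*0)/133 = (-3 + 0)*(1/133) = -3*1/133 = -3/133 ≈ -0.022556)
-115 + c*k(z(-3), 11) = -115 - 3/133*(-2) = -115 + 6/133 = -15289/133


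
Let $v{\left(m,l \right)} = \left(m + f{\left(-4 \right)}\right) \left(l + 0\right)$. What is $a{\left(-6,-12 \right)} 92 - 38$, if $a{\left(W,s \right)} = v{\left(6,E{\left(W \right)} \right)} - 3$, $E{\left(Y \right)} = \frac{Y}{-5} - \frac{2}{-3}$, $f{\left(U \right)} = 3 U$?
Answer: $- \frac{6722}{5} \approx -1344.4$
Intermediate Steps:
$E{\left(Y \right)} = \frac{2}{3} - \frac{Y}{5}$ ($E{\left(Y \right)} = Y \left(- \frac{1}{5}\right) - - \frac{2}{3} = - \frac{Y}{5} + \frac{2}{3} = \frac{2}{3} - \frac{Y}{5}$)
$v{\left(m,l \right)} = l \left(-12 + m\right)$ ($v{\left(m,l \right)} = \left(m + 3 \left(-4\right)\right) \left(l + 0\right) = \left(m - 12\right) l = \left(-12 + m\right) l = l \left(-12 + m\right)$)
$a{\left(W,s \right)} = -7 + \frac{6 W}{5}$ ($a{\left(W,s \right)} = \left(\frac{2}{3} - \frac{W}{5}\right) \left(-12 + 6\right) - 3 = \left(\frac{2}{3} - \frac{W}{5}\right) \left(-6\right) - 3 = \left(-4 + \frac{6 W}{5}\right) - 3 = -7 + \frac{6 W}{5}$)
$a{\left(-6,-12 \right)} 92 - 38 = \left(-7 + \frac{6}{5} \left(-6\right)\right) 92 - 38 = \left(-7 - \frac{36}{5}\right) 92 - 38 = \left(- \frac{71}{5}\right) 92 - 38 = - \frac{6532}{5} - 38 = - \frac{6722}{5}$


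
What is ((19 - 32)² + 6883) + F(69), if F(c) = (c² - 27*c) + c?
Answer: 10019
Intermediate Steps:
F(c) = c² - 26*c
((19 - 32)² + 6883) + F(69) = ((19 - 32)² + 6883) + 69*(-26 + 69) = ((-13)² + 6883) + 69*43 = (169 + 6883) + 2967 = 7052 + 2967 = 10019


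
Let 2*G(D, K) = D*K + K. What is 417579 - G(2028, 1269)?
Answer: -1739643/2 ≈ -8.6982e+5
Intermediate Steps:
G(D, K) = K/2 + D*K/2 (G(D, K) = (D*K + K)/2 = (K + D*K)/2 = K/2 + D*K/2)
417579 - G(2028, 1269) = 417579 - 1269*(1 + 2028)/2 = 417579 - 1269*2029/2 = 417579 - 1*2574801/2 = 417579 - 2574801/2 = -1739643/2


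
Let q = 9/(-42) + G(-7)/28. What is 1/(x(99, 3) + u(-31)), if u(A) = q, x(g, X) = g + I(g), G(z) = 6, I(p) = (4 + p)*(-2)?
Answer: -1/107 ≈ -0.0093458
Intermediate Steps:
I(p) = -8 - 2*p
x(g, X) = -8 - g (x(g, X) = g + (-8 - 2*g) = -8 - g)
q = 0 (q = 9/(-42) + 6/28 = 9*(-1/42) + 6*(1/28) = -3/14 + 3/14 = 0)
u(A) = 0
1/(x(99, 3) + u(-31)) = 1/((-8 - 1*99) + 0) = 1/((-8 - 99) + 0) = 1/(-107 + 0) = 1/(-107) = -1/107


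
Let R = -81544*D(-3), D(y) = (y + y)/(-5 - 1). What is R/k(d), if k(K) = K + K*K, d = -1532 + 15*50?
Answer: -40772/305371 ≈ -0.13352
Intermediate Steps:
D(y) = -y/3 (D(y) = (2*y)/(-6) = (2*y)*(-1/6) = -y/3)
d = -782 (d = -1532 + 750 = -782)
k(K) = K + K**2
R = -81544 (R = -(-81544)*(-3)/3 = -81544*1 = -81544)
R/k(d) = -81544*(-1/(782*(1 - 782))) = -81544/((-782*(-781))) = -81544/610742 = -81544*1/610742 = -40772/305371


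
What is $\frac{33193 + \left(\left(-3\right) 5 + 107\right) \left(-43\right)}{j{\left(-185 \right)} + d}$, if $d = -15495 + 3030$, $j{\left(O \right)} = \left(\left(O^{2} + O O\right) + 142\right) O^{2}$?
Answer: $\frac{29237}{2347548735} \approx 1.2454 \cdot 10^{-5}$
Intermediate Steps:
$j{\left(O \right)} = O^{2} \left(142 + 2 O^{2}\right)$ ($j{\left(O \right)} = \left(\left(O^{2} + O^{2}\right) + 142\right) O^{2} = \left(2 O^{2} + 142\right) O^{2} = \left(142 + 2 O^{2}\right) O^{2} = O^{2} \left(142 + 2 O^{2}\right)$)
$d = -12465$
$\frac{33193 + \left(\left(-3\right) 5 + 107\right) \left(-43\right)}{j{\left(-185 \right)} + d} = \frac{33193 + \left(\left(-3\right) 5 + 107\right) \left(-43\right)}{2 \left(-185\right)^{2} \left(71 + \left(-185\right)^{2}\right) - 12465} = \frac{33193 + \left(-15 + 107\right) \left(-43\right)}{2 \cdot 34225 \left(71 + 34225\right) - 12465} = \frac{33193 + 92 \left(-43\right)}{2 \cdot 34225 \cdot 34296 - 12465} = \frac{33193 - 3956}{2347561200 - 12465} = \frac{29237}{2347548735}$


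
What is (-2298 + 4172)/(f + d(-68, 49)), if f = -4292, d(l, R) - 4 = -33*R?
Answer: -1874/5905 ≈ -0.31736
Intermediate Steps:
d(l, R) = 4 - 33*R
(-2298 + 4172)/(f + d(-68, 49)) = (-2298 + 4172)/(-4292 + (4 - 33*49)) = 1874/(-4292 + (4 - 1617)) = 1874/(-4292 - 1613) = 1874/(-5905) = 1874*(-1/5905) = -1874/5905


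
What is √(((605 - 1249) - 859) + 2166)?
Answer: √663 ≈ 25.749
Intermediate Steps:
√(((605 - 1249) - 859) + 2166) = √((-644 - 859) + 2166) = √(-1503 + 2166) = √663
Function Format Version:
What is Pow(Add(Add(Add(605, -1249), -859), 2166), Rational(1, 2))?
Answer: Pow(663, Rational(1, 2)) ≈ 25.749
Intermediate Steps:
Pow(Add(Add(Add(605, -1249), -859), 2166), Rational(1, 2)) = Pow(Add(Add(-644, -859), 2166), Rational(1, 2)) = Pow(Add(-1503, 2166), Rational(1, 2)) = Pow(663, Rational(1, 2))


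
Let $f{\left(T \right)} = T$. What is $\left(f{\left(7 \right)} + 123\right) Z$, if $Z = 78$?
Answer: $10140$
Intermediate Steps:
$\left(f{\left(7 \right)} + 123\right) Z = \left(7 + 123\right) 78 = 130 \cdot 78 = 10140$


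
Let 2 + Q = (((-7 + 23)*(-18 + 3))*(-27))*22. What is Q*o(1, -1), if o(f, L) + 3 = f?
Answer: -285116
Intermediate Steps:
o(f, L) = -3 + f
Q = 142558 (Q = -2 + (((-7 + 23)*(-18 + 3))*(-27))*22 = -2 + ((16*(-15))*(-27))*22 = -2 - 240*(-27)*22 = -2 + 6480*22 = -2 + 142560 = 142558)
Q*o(1, -1) = 142558*(-3 + 1) = 142558*(-2) = -285116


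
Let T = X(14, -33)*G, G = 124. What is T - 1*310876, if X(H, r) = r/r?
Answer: -310752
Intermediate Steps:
X(H, r) = 1
T = 124 (T = 1*124 = 124)
T - 1*310876 = 124 - 1*310876 = 124 - 310876 = -310752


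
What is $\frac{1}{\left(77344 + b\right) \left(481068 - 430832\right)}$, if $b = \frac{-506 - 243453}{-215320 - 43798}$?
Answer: $\frac{129559}{503401556828018} \approx 2.5737 \cdot 10^{-10}$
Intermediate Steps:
$b = \frac{243959}{259118}$ ($b = - \frac{243959}{-259118} = \left(-243959\right) \left(- \frac{1}{259118}\right) = \frac{243959}{259118} \approx 0.9415$)
$\frac{1}{\left(77344 + b\right) \left(481068 - 430832\right)} = \frac{1}{\left(77344 + \frac{243959}{259118}\right) \left(481068 - 430832\right)} = \frac{1}{\frac{20041466551}{259118} \cdot 50236} = \frac{1}{\frac{503401556828018}{129559}} = \frac{129559}{503401556828018}$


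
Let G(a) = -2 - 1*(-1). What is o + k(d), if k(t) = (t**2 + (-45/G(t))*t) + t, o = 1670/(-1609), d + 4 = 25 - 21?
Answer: -1670/1609 ≈ -1.0379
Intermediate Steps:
G(a) = -1 (G(a) = -2 + 1 = -1)
d = 0 (d = -4 + (25 - 21) = -4 + 4 = 0)
o = -1670/1609 (o = 1670*(-1/1609) = -1670/1609 ≈ -1.0379)
k(t) = t**2 + 46*t (k(t) = (t**2 + (-45/(-1))*t) + t = (t**2 + (-45*(-1))*t) + t = (t**2 + 45*t) + t = t**2 + 46*t)
o + k(d) = -1670/1609 + 0*(46 + 0) = -1670/1609 + 0*46 = -1670/1609 + 0 = -1670/1609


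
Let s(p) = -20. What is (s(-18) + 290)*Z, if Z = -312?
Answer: -84240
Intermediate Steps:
(s(-18) + 290)*Z = (-20 + 290)*(-312) = 270*(-312) = -84240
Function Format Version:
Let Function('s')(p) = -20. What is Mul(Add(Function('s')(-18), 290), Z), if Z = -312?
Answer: -84240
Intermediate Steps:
Mul(Add(Function('s')(-18), 290), Z) = Mul(Add(-20, 290), -312) = Mul(270, -312) = -84240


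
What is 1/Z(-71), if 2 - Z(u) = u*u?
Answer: -1/5039 ≈ -0.00019845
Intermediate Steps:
Z(u) = 2 - u² (Z(u) = 2 - u*u = 2 - u²)
1/Z(-71) = 1/(2 - 1*(-71)²) = 1/(2 - 1*5041) = 1/(2 - 5041) = 1/(-5039) = -1/5039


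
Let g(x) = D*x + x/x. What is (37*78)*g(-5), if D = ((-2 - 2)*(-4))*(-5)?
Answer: 1157286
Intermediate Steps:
D = -80 (D = -4*(-4)*(-5) = 16*(-5) = -80)
g(x) = 1 - 80*x (g(x) = -80*x + x/x = -80*x + 1 = 1 - 80*x)
(37*78)*g(-5) = (37*78)*(1 - 80*(-5)) = 2886*(1 + 400) = 2886*401 = 1157286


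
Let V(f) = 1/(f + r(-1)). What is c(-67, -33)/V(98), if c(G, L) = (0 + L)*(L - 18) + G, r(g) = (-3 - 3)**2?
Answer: 216544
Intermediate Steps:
r(g) = 36 (r(g) = (-6)**2 = 36)
c(G, L) = G + L*(-18 + L) (c(G, L) = L*(-18 + L) + G = G + L*(-18 + L))
V(f) = 1/(36 + f) (V(f) = 1/(f + 36) = 1/(36 + f))
c(-67, -33)/V(98) = (-67 + (-33)**2 - 18*(-33))/(1/(36 + 98)) = (-67 + 1089 + 594)/(1/134) = 1616/(1/134) = 1616*134 = 216544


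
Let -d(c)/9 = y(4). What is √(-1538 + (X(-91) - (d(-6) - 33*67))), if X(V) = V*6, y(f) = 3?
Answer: √154 ≈ 12.410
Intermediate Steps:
d(c) = -27 (d(c) = -9*3 = -27)
X(V) = 6*V
√(-1538 + (X(-91) - (d(-6) - 33*67))) = √(-1538 + (6*(-91) - (-27 - 33*67))) = √(-1538 + (-546 - (-27 - 2211))) = √(-1538 + (-546 - 1*(-2238))) = √(-1538 + (-546 + 2238)) = √(-1538 + 1692) = √154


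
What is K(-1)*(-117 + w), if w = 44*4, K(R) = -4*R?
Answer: 236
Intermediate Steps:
w = 176
K(-1)*(-117 + w) = (-4*(-1))*(-117 + 176) = 4*59 = 236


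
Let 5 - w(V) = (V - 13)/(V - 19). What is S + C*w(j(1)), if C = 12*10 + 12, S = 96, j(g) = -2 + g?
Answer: 3318/5 ≈ 663.60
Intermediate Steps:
w(V) = 5 - (-13 + V)/(-19 + V) (w(V) = 5 - (V - 13)/(V - 19) = 5 - (-13 + V)/(-19 + V))
C = 132 (C = 120 + 12 = 132)
S + C*w(j(1)) = 96 + 132*(2*(-41 + 2*(-2 + 1))/(-19 + (-2 + 1))) = 96 + 132*(2*(-41 + 2*(-1))/(-19 - 1)) = 96 + 132*(2*(-41 - 2)/(-20)) = 96 + 132*(2*(-1/20)*(-43)) = 96 + 132*(43/10) = 96 + 2838/5 = 3318/5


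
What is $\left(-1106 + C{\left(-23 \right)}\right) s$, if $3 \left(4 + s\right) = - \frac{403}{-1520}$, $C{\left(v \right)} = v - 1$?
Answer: $\frac{2015581}{456} \approx 4420.1$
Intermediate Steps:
$C{\left(v \right)} = -1 + v$ ($C{\left(v \right)} = v - 1 = -1 + v$)
$s = - \frac{17837}{4560}$ ($s = -4 + \frac{\left(-403\right) \frac{1}{-1520}}{3} = -4 + \frac{\left(-403\right) \left(- \frac{1}{1520}\right)}{3} = -4 + \frac{1}{3} \cdot \frac{403}{1520} = -4 + \frac{403}{4560} = - \frac{17837}{4560} \approx -3.9116$)
$\left(-1106 + C{\left(-23 \right)}\right) s = \left(-1106 - 24\right) \left(- \frac{17837}{4560}\right) = \left(-1130\right) \left(- \frac{17837}{4560}\right) = \frac{2015581}{456}$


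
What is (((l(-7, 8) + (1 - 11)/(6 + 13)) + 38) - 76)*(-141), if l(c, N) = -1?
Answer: 105891/19 ≈ 5573.2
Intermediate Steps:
(((l(-7, 8) + (1 - 11)/(6 + 13)) + 38) - 76)*(-141) = (((-1 + (1 - 11)/(6 + 13)) + 38) - 76)*(-141) = (((-1 - 10/19) + 38) - 76)*(-141) = ((-29/19 + 38) - 76)*(-141) = (693/19 - 76)*(-141) = -751/19*(-141) = 105891/19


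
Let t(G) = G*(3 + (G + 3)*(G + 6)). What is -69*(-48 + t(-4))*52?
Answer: 186576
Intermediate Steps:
t(G) = G*(3 + (3 + G)*(6 + G))
-69*(-48 + t(-4))*52 = -69*(-48 - 4*(21 + (-4)**2 + 9*(-4)))*52 = -69*(-48 - 4*(21 + 16 - 36))*52 = -69*(-48 - 4*1)*52 = -69*(-48 - 4)*52 = -(-3588)*52 = -69*(-2704) = 186576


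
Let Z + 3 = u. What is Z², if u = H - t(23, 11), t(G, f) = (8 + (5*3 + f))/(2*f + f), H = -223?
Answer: 56130064/1089 ≈ 51543.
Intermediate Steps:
t(G, f) = (23 + f)/(3*f) (t(G, f) = (8 + (15 + f))/((3*f)) = (23 + f)*(1/(3*f)) = (23 + f)/(3*f))
u = -7393/33 (u = -223 - (23 + 11)/(3*11) = -223 - 34/(3*11) = -223 - 1*34/33 = -223 - 34/33 = -7393/33 ≈ -224.03)
Z = -7492/33 (Z = -3 - 7393/33 = -7492/33 ≈ -227.03)
Z² = (-7492/33)² = 56130064/1089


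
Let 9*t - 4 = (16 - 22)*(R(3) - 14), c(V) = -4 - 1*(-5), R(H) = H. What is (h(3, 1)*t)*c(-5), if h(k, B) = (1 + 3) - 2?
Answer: 140/9 ≈ 15.556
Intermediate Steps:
c(V) = 1 (c(V) = -4 + 5 = 1)
t = 70/9 (t = 4/9 + ((16 - 22)*(3 - 14))/9 = 4/9 + (-6*(-11))/9 = 4/9 + (⅑)*66 = 4/9 + 22/3 = 70/9 ≈ 7.7778)
h(k, B) = 2 (h(k, B) = 4 - 2 = 2)
(h(3, 1)*t)*c(-5) = (2*(70/9))*1 = (140/9)*1 = 140/9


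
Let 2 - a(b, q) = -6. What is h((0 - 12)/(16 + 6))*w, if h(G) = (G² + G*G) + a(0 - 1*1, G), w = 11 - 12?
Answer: -1040/121 ≈ -8.5950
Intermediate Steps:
a(b, q) = 8 (a(b, q) = 2 - 1*(-6) = 2 + 6 = 8)
w = -1
h(G) = 8 + 2*G² (h(G) = (G² + G*G) + 8 = (G² + G²) + 8 = 2*G² + 8 = 8 + 2*G²)
h((0 - 12)/(16 + 6))*w = (8 + 2*((0 - 12)/(16 + 6))²)*(-1) = (8 + 2*(-12/22)²)*(-1) = (8 + 2*(-12*1/22)²)*(-1) = (8 + 2*(-6/11)²)*(-1) = (8 + 2*(36/121))*(-1) = (8 + 72/121)*(-1) = (1040/121)*(-1) = -1040/121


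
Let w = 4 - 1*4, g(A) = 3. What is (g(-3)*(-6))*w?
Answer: 0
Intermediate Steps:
w = 0 (w = 4 - 4 = 0)
(g(-3)*(-6))*w = (3*(-6))*0 = -18*0 = 0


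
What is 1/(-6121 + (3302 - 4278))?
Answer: -1/7097 ≈ -0.00014090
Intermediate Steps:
1/(-6121 + (3302 - 4278)) = 1/(-6121 - 976) = 1/(-7097) = -1/7097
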